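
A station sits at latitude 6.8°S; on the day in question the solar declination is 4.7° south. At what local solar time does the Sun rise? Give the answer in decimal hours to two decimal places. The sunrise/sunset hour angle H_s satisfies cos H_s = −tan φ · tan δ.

5.96 h

−tan φ tan δ = −(-0.1192)(-0.0822) = -0.0098; H_s = arccos(-0.0098) = 90.56°.
Sunrise is at 12 − H_s/15 = 12 − 6.037 = 5.963 h local solar time.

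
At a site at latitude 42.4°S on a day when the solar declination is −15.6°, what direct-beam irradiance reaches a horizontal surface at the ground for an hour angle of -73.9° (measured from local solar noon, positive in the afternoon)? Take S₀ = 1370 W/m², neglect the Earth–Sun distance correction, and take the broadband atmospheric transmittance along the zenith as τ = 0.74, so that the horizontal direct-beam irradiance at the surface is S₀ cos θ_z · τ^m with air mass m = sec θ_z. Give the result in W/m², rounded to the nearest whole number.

cos θ_z = sin φ sin δ + cos φ cos δ cos H = (-0.6743)(-0.2689) + (0.7385)(0.9632)(0.2773) = 0.3786.
Air mass m = 1/cos θ_z = 1/0.3786 = 2.641; τ^m = 0.74^2.641 = 0.4515.
Surface direct beam = 1370 × 0.3786 × 0.4515 = 234.18 W/m².

234 W/m²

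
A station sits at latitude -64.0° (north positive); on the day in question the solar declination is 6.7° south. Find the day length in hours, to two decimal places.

cos H_s = −tan(-64.0°) · tan(-6.7°) = -0.2409, so H_s = arccos(-0.2409) = 103.94°.
Day length = 2 H_s / 15° h⁻¹ = 207.88° / 15 = 13.859 h.

13.86 hours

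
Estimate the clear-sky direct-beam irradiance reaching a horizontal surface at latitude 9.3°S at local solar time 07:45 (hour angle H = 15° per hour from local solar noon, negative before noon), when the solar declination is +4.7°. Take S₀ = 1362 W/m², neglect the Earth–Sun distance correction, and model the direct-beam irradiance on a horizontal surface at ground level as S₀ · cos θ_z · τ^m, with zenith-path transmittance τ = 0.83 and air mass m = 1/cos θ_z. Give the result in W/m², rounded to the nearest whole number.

Hour angle H = 15° × (7.75 − 12) = -63.75°.
cos θ_z = sin φ sin δ + cos φ cos δ cos H = (-0.1616)(0.0819) + (0.9869)(0.9966)(0.4423) = 0.4218.
Air mass m = 1/cos θ_z = 1/0.4218 = 2.371; τ^m = 0.83^2.371 = 0.6429.
Surface direct beam = 1362 × 0.4218 × 0.6429 = 369.34 W/m².

369 W/m²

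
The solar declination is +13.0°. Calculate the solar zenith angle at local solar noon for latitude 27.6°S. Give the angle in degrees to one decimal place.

40.6°

At local solar noon the hour angle is zero, so the zenith angle is |φ − δ| = |-27.6° − (13.0°)| = 40.6°.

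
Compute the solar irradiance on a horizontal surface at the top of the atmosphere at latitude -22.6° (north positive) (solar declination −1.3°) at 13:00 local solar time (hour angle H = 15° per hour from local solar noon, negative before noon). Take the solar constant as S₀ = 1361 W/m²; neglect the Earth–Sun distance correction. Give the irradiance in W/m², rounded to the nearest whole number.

1225 W/m²

Hour angle H = 15° × (13 − 12) = 15.00°.
cos θ_z = sin(-22.6°) sin(-1.3°) + cos(-22.6°) cos(-1.3°) cos(15.00°) = 0.0087 + 0.8915 = 0.9002.
Top-of-atmosphere irradiance = S₀ cos θ_z = 1361 × 0.9002 = 1225.17 W/m².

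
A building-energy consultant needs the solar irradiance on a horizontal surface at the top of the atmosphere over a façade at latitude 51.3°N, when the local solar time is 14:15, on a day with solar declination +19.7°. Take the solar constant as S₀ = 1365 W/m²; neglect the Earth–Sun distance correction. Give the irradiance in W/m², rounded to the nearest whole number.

Hour angle H = 15° × (14.25 − 12) = 33.75°.
cos θ_z = sin(51.3°) sin(19.7°) + cos(51.3°) cos(19.7°) cos(33.75°) = 0.2631 + 0.4894 = 0.7525.
Top-of-atmosphere irradiance = S₀ cos θ_z = 1365 × 0.7525 = 1027.16 W/m².

1027 W/m²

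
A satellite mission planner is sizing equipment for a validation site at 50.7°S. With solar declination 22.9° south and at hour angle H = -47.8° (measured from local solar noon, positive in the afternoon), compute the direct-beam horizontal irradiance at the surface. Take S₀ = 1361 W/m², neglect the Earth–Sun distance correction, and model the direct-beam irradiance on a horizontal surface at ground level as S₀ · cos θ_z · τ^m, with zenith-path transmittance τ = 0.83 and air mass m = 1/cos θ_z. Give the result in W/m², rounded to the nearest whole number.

721 W/m²

cos θ_z = sin φ sin δ + cos φ cos δ cos H = (-0.7738)(-0.3891) + (0.6334)(0.9212)(0.6717) = 0.6930.
Air mass m = 1/cos θ_z = 1/0.6930 = 1.443; τ^m = 0.83^1.443 = 0.7642.
Surface direct beam = 1361 × 0.6930 × 0.7642 = 720.77 W/m².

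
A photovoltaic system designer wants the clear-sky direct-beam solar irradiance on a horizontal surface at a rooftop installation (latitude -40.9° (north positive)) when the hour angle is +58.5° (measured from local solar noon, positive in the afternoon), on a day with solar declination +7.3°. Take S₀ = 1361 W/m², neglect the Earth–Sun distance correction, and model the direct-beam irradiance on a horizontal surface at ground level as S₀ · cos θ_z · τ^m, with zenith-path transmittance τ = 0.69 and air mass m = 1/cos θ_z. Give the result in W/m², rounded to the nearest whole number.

cos θ_z = sin φ sin δ + cos φ cos δ cos H = (-0.6547)(0.1271) + (0.7559)(0.9919)(0.5225) = 0.3085.
Air mass m = 1/cos θ_z = 1/0.3085 = 3.241; τ^m = 0.69^3.241 = 0.3004.
Surface direct beam = 1361 × 0.3085 × 0.3004 = 126.13 W/m².

126 W/m²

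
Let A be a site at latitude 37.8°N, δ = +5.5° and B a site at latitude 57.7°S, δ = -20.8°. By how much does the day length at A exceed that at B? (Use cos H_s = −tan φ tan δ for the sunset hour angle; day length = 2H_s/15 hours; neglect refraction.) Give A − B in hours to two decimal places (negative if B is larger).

-4.35 h

A: H_s = arccos(−tan 37.8° · tan 5.5°) = 94.28°, so 2H_s/15 = 12.5707 h.
B: H_s = arccos(−tan -57.7° · tan -20.8°) = 126.93°, so 2H_s/15 = 16.9240 h.
A − B = 12.5707 − 16.9240 = -4.3533 h.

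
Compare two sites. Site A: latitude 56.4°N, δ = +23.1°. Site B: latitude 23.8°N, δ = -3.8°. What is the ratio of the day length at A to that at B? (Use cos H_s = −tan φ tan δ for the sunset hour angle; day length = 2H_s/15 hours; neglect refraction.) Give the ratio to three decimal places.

1.471

A: H_s = arccos(−tan 56.4° · tan 23.1°) = 129.94°, so 2H_s/15 = 17.3253 h.
B: H_s = arccos(−tan 23.8° · tan -3.8°) = 88.32°, so 2H_s/15 = 11.7760 h.
Ratio A/B = 17.3253 / 11.7760 = 1.4712.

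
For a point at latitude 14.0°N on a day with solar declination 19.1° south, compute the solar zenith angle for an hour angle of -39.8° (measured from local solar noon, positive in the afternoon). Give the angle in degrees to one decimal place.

51.3°

With φ = 14.0°, δ = -19.1°, H = -39.80°: sin φ sin δ = -0.0792, cos φ cos δ cos H = 0.7044, so cos θ_z = 0.6252.
θ_z = arccos(0.6252) = 51.30°.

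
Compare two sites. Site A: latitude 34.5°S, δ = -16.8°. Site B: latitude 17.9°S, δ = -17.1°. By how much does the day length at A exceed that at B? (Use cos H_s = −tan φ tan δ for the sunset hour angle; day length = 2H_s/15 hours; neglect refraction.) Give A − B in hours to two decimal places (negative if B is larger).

A: H_s = arccos(−tan -34.5° · tan -16.8°) = 101.98°, so 2H_s/15 = 13.5973 h.
B: H_s = arccos(−tan -17.9° · tan -17.1°) = 95.70°, so 2H_s/15 = 12.7600 h.
A − B = 13.5973 − 12.7600 = 0.8373 h.

+0.84 h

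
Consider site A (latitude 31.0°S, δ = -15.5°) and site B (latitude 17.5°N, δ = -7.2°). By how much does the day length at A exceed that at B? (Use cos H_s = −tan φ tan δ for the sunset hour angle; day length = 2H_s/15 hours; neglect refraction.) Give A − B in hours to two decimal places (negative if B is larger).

A: H_s = arccos(−tan -31.0° · tan -15.5°) = 99.59°, so 2H_s/15 = 13.2787 h.
B: H_s = arccos(−tan 17.5° · tan -7.2°) = 87.72°, so 2H_s/15 = 11.6960 h.
A − B = 13.2787 − 11.6960 = 1.5827 h.

+1.58 h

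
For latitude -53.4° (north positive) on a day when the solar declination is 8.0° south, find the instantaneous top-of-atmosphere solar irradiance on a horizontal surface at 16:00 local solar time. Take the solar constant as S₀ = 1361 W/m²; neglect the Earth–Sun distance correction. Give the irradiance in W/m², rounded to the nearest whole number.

554 W/m²

Hour angle H = 15° × (16 − 12) = 60.00°.
With φ = -53.4°, δ = -8.0°, H = 60.00°: sin φ sin δ = 0.1117, cos φ cos δ cos H = 0.2952, so cos θ_z = 0.4069.
Top-of-atmosphere irradiance = S₀ cos θ_z = 1361 × 0.4069 = 553.79 W/m².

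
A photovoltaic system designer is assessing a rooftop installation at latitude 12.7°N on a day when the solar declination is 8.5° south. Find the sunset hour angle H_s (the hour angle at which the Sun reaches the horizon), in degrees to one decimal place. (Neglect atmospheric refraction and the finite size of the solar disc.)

88.1°

cos H_s = −tan(12.7°) · tan(-8.5°) = 0.0337, so H_s = arccos(0.0337) = 88.07°.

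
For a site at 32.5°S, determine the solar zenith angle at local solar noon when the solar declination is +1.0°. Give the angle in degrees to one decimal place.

At local solar noon the hour angle is zero, so the zenith angle is |φ − δ| = |-32.5° − (1.0°)| = 33.5°.

33.5°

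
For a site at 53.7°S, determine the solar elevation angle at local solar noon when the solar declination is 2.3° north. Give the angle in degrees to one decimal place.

At local solar noon the hour angle is zero, so the elevation is 90° − |φ − δ| = 90° − |-53.7° − (2.3°)| = 90° − 56.0° = 34.0°.

34.0°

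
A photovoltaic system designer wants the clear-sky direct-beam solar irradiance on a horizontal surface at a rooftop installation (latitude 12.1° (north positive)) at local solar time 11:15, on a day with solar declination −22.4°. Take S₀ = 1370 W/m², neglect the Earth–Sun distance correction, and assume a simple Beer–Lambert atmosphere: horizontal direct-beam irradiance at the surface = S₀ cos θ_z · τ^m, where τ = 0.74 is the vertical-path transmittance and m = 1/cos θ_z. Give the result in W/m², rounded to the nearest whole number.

761 W/m²

Hour angle H = 15° × (11.25 − 12) = -11.25°.
cos θ_z = sin φ sin δ + cos φ cos δ cos H = (0.2096)(-0.3811) + (0.9778)(0.9245)(0.9808) = 0.8067.
Air mass m = 1/cos θ_z = 1/0.8067 = 1.240; τ^m = 0.74^1.240 = 0.6884.
Surface direct beam = 1370 × 0.8067 × 0.6884 = 760.81 W/m².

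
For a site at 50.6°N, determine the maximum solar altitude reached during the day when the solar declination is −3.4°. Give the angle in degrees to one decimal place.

At local solar noon the hour angle is zero, so the elevation is 90° − |φ − δ| = 90° − |50.6° − (-3.4°)| = 90° − 54.0° = 36.0°.

36.0°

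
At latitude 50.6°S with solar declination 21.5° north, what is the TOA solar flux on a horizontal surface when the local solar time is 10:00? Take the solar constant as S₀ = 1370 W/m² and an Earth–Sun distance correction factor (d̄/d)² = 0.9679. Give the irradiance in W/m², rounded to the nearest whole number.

Hour angle H = 15° × (10 − 12) = -30.00°.
cos θ_z = sin(-50.6°) sin(21.5°) + cos(-50.6°) cos(21.5°) cos(-30.00°) = -0.2832 + 0.5114 = 0.2282.
Top-of-atmosphere irradiance = S₀ (d̄/d)² cos θ_z = 1370 × 0.9679 × 0.2282 = 302.60 W/m².

303 W/m²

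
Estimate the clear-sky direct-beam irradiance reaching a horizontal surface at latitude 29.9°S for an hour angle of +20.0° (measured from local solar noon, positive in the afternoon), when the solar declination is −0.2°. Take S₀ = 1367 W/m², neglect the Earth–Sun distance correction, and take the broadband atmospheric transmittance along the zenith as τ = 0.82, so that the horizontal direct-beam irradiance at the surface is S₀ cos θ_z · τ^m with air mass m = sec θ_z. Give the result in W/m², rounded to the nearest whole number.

cos θ_z = sin(-29.9°) sin(-0.2°) + cos(-29.9°) cos(-0.2°) cos(20.00°) = 0.0017 + 0.8146 = 0.8163.
Air mass m = 1/cos θ_z = 1/0.8163 = 1.225; τ^m = 0.82^1.225 = 0.7842.
Surface direct beam = 1367 × 0.8163 × 0.7842 = 875.07 W/m².

875 W/m²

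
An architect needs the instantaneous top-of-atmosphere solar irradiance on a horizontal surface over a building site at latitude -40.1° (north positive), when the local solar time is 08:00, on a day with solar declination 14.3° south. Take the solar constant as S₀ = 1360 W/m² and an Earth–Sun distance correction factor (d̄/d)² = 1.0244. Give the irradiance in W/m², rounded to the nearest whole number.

Hour angle H = 15° × (8 − 12) = -60.00°.
cos θ_z = sin(-40.1°) sin(-14.3°) + cos(-40.1°) cos(-14.3°) cos(-60.00°) = 0.1591 + 0.3706 = 0.5297.
Top-of-atmosphere irradiance = S₀ (d̄/d)² cos θ_z = 1360 × 1.0244 × 0.5297 = 737.97 W/m².

738 W/m²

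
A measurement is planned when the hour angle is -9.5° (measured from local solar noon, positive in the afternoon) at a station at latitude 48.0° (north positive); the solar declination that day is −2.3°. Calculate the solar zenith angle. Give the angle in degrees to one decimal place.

51.0°

cos θ_z = sin φ sin δ + cos φ cos δ cos H = (0.7431)(-0.0401) + (0.6691)(0.9992)(0.9863) = 0.6296.
θ_z = arccos(0.6296) = 50.98°.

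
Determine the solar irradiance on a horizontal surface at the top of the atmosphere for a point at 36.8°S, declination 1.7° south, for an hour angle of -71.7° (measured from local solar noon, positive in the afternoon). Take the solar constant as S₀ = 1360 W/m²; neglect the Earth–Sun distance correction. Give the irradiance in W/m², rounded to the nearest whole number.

cos θ_z = sin φ sin δ + cos φ cos δ cos H = (-0.5990)(-0.0297) + (0.8007)(0.9996)(0.3140) = 0.2691.
Top-of-atmosphere irradiance = S₀ cos θ_z = 1360 × 0.2691 = 365.98 W/m².

366 W/m²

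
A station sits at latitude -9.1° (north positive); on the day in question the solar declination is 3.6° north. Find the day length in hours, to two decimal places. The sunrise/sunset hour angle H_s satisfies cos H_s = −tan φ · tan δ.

−tan φ tan δ = −(-0.1602)(0.0629) = 0.0101; H_s = arccos(0.0101) = 89.42°.
Day length = 2 H_s / 15° h⁻¹ = 178.84° / 15 = 11.923 h.

11.92 hours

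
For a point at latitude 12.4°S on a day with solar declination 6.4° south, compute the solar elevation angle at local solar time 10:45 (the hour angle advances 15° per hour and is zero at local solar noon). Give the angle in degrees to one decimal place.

Hour angle H = 15° × (10.75 − 12) = -18.75°.
cos θ_z = sin φ sin δ + cos φ cos δ cos H = (-0.2147)(-0.1115) + (0.9767)(0.9938)(0.9469) = 0.9430.
θ_z = arccos(0.9430) = 19.44°, so the elevation is 90° − 19.44° = 70.56°.

70.6°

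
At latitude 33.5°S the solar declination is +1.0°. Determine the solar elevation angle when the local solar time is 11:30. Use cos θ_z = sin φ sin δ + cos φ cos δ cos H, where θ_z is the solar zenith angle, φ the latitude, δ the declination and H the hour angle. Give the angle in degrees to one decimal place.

Hour angle H = 15° × (11.5 − 12) = -7.50°.
cos θ_z = sin(-33.5°) sin(1.0°) + cos(-33.5°) cos(1.0°) cos(-7.50°) = -0.0096 + 0.8266 = 0.8170.
θ_z = arccos(0.8170) = 35.21°, so the elevation is 90° − 35.21° = 54.79°.

54.8°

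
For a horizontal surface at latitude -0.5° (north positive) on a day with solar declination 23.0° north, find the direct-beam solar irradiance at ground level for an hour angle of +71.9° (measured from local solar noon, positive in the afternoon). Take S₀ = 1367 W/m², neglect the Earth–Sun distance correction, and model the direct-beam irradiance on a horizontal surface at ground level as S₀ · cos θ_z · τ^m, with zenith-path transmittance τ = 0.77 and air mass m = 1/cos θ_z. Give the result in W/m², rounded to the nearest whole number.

153 W/m²

With φ = -0.5°, δ = 23.0°, H = 71.90°: sin φ sin δ = -0.0034, cos φ cos δ cos H = 0.2860, so cos θ_z = 0.2826.
Air mass m = 1/cos θ_z = 1/0.2826 = 3.539; τ^m = 0.77^3.539 = 0.3965.
Surface direct beam = 1367 × 0.2826 × 0.3965 = 153.17 W/m².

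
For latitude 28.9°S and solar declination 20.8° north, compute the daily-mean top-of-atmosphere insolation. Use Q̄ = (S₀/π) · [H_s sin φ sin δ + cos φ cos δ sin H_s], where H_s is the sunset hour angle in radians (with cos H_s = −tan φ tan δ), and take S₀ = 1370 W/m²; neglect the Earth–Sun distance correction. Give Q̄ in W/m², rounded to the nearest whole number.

−tan φ tan δ = −(-0.5520)(0.3799) = 0.2097; H_s = arccos(0.2097) = 77.90°. In radians, H_s = 1.3596.
H_s sin φ sin δ = 1.3596 × -0.4833 × 0.3551 = -0.2333.
cos φ cos δ sin H_s = 0.8755 × 0.9348 × 0.9778 = 0.8002.
Q̄ = (1370/π) × (-0.2333 + 0.8002) = 436.08 × 0.5669 = 247.21 W/m².

247 W/m²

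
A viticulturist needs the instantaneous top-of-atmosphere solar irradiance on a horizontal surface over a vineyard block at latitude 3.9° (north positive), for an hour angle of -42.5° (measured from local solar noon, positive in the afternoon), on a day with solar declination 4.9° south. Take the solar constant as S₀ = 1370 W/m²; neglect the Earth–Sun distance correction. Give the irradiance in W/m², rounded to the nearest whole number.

cos θ_z = sin φ sin δ + cos φ cos δ cos H = (0.0680)(-0.0854) + (0.9977)(0.9963)(0.7373) = 0.7271.
Top-of-atmosphere irradiance = S₀ cos θ_z = 1370 × 0.7271 = 996.13 W/m².

996 W/m²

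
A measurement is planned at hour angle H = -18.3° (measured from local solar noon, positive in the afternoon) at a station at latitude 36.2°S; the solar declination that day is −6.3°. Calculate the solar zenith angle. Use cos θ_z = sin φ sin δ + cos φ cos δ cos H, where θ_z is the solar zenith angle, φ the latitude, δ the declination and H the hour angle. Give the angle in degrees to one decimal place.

With φ = -36.2°, δ = -6.3°, H = -18.30°: sin φ sin δ = 0.0648, cos φ cos δ cos H = 0.7615, so cos θ_z = 0.8263.
θ_z = arccos(0.8263) = 34.28°.

34.3°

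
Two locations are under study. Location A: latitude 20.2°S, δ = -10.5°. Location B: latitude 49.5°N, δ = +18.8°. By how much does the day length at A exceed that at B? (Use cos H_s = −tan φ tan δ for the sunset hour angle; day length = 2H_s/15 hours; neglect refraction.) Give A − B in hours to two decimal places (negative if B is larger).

-2.61 h

A: H_s = arccos(−tan -20.2° · tan -10.5°) = 93.91°, so 2H_s/15 = 12.5213 h.
B: H_s = arccos(−tan 49.5° · tan 18.8°) = 113.49°, so 2H_s/15 = 15.1320 h.
A − B = 12.5213 − 15.1320 = -2.6107 h.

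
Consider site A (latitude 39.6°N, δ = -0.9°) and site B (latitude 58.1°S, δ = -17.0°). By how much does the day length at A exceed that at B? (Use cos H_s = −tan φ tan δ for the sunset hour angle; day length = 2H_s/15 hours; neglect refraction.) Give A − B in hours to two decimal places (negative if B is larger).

A: H_s = arccos(−tan 39.6° · tan -0.9°) = 89.26°, so 2H_s/15 = 11.9013 h.
B: H_s = arccos(−tan -58.1° · tan -17.0°) = 119.42°, so 2H_s/15 = 15.9227 h.
A − B = 11.9013 − 15.9227 = -4.0214 h.

-4.02 h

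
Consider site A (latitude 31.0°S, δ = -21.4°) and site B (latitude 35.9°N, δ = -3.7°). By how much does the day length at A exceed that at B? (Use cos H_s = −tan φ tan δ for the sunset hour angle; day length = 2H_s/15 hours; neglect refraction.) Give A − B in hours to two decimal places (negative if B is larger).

A: H_s = arccos(−tan -31.0° · tan -21.4°) = 103.62°, so 2H_s/15 = 13.8160 h.
B: H_s = arccos(−tan 35.9° · tan -3.7°) = 87.32°, so 2H_s/15 = 11.6427 h.
A − B = 13.8160 − 11.6427 = 2.1733 h.

+2.17 h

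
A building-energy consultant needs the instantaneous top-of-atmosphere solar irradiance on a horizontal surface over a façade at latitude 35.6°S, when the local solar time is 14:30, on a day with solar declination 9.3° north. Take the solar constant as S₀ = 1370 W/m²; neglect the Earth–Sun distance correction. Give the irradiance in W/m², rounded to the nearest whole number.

743 W/m²

Hour angle H = 15° × (14.5 − 12) = 37.50°.
cos θ_z = sin φ sin δ + cos φ cos δ cos H = (-0.5821)(0.1616) + (0.8131)(0.9869)(0.7934) = 0.5426.
Top-of-atmosphere irradiance = S₀ cos θ_z = 1370 × 0.5426 = 743.36 W/m².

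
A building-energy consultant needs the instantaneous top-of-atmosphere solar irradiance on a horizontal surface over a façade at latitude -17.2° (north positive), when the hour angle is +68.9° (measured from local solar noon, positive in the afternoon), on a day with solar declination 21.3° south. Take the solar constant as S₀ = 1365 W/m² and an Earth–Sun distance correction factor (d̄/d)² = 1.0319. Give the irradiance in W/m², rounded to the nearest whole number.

603 W/m²

cos θ_z = sin φ sin δ + cos φ cos δ cos H = (-0.2957)(-0.3633) + (0.9553)(0.9317)(0.3600) = 0.4278.
Top-of-atmosphere irradiance = S₀ (d̄/d)² cos θ_z = 1365 × 1.0319 × 0.4278 = 602.57 W/m².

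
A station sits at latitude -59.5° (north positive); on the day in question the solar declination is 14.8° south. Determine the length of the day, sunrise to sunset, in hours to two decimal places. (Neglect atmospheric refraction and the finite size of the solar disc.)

cos H_s = −tan(-59.5°) · tan(-14.8°) = -0.4485, so H_s = arccos(-0.4485) = 116.65°.
Day length = 2 H_s / 15° h⁻¹ = 233.30° / 15 = 15.553 h.

15.55 hours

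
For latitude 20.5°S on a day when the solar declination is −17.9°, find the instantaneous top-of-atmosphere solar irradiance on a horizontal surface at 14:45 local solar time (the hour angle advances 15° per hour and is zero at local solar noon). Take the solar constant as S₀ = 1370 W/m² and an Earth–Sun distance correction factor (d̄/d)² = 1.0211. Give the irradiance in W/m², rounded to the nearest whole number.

Hour angle H = 15° × (14.75 − 12) = 41.25°.
With φ = -20.5°, δ = -17.9°, H = 41.25°: sin φ sin δ = 0.1076, cos φ cos δ cos H = 0.6701, so cos θ_z = 0.7777.
Top-of-atmosphere irradiance = S₀ (d̄/d)² cos θ_z = 1370 × 1.0211 × 0.7777 = 1087.93 W/m².

1088 W/m²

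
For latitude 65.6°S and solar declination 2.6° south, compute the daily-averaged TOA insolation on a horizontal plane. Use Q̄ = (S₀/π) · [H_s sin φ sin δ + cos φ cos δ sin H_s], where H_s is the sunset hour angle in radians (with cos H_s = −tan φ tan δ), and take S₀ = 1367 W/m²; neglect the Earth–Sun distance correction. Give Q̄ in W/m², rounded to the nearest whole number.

−tan φ tan δ = −(-2.2045)(-0.0454) = -0.1001; H_s = arccos(-0.1001) = 95.74°. In radians, H_s = 1.6710.
H_s sin φ sin δ = 1.6710 × -0.9107 × -0.0454 = 0.0691.
cos φ cos δ sin H_s = 0.4131 × 0.9990 × 0.9950 = 0.4106.
Q̄ = (1367/π) × (0.0691 + 0.4106) = 435.13 × 0.4797 = 208.73 W/m².

209 W/m²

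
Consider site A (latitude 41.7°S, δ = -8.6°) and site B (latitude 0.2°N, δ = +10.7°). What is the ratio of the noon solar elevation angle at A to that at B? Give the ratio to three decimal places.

0.716

A: 90° − |-41.7 − (-8.6)| = 56.90°.
B: 90° − |0.2 − (10.7)| = 79.50°.
Ratio A/B = 56.9000 / 79.5000 = 0.7157.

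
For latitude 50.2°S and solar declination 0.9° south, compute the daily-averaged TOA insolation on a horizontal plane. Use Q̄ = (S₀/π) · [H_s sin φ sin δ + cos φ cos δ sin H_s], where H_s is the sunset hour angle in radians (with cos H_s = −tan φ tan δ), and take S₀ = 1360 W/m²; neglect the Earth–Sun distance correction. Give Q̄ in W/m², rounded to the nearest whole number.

285 W/m²

The sunset hour angle satisfies cos H_s = −tan φ tan δ = -0.0189, giving H_s = 91.08°. In radians, H_s = 1.5896.
H_s sin φ sin δ = 1.5896 × -0.7683 × -0.0157 = 0.0192.
cos φ cos δ sin H_s = 0.6401 × 0.9999 × 0.9998 = 0.6399.
Q̄ = (1360/π) × (0.0192 + 0.6399) = 432.90 × 0.6591 = 285.32 W/m².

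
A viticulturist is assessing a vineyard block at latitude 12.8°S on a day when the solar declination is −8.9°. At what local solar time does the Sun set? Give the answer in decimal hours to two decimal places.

18.14 h

cos H_s = −tan(-12.8°) · tan(-8.9°) = -0.0356, so H_s = arccos(-0.0356) = 92.04°.
Sunset is at 12 + H_s/15 = 12 + 6.136 = 18.136 h local solar time.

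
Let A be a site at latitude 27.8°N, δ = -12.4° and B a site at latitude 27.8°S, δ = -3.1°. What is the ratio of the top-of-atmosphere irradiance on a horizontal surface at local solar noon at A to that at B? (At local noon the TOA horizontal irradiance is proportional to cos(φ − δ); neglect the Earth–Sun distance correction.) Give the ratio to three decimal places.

0.841

A: cos θ_z = cos(27.8° − (-12.4°)) = 0.7638.
B: cos θ_z = cos(-27.8° − (-3.1°)) = 0.9085.
Ratio A/B = 0.7638 / 0.9085 = 0.8407.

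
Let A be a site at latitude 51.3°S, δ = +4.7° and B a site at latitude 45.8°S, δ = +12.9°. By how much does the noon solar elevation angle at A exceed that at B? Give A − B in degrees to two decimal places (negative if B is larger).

A: 90° − |-51.3 − (4.7)| = 34.00°.
B: 90° − |-45.8 − (12.9)| = 31.30°.
A − B = 34.00 − 31.30 = 2.70°.

+2.70°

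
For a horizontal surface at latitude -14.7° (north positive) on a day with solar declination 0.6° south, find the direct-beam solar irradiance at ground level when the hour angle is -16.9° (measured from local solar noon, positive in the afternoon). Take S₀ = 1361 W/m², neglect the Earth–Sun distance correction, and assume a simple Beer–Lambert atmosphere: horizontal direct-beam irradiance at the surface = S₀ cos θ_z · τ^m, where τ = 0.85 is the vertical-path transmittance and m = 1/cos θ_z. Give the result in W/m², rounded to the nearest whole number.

1060 W/m²

With φ = -14.7°, δ = -0.6°, H = -16.90°: sin φ sin δ = 0.0027, cos φ cos δ cos H = 0.9254, so cos θ_z = 0.9281.
Air mass m = 1/cos θ_z = 1/0.9281 = 1.077; τ^m = 0.85^1.077 = 0.8394.
Surface direct beam = 1361 × 0.9281 × 0.8394 = 1060.28 W/m².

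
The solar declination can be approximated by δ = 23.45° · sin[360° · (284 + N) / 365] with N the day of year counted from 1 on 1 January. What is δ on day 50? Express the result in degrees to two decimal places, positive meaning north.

360 × (284 + 50) / 365 = 329.425°; sin(329.425°) = -0.5087.
δ = 23.45 × -0.5087 = -11.929° ≈ -11.93°.

-11.93°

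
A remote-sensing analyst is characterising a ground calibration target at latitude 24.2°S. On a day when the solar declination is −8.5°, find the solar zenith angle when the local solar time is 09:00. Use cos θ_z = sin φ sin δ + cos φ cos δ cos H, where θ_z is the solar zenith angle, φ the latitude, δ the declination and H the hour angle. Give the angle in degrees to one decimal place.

45.7°

Hour angle H = 15° × (9 − 12) = -45.00°.
cos θ_z = sin(-24.2°) sin(-8.5°) + cos(-24.2°) cos(-8.5°) cos(-45.00°) = 0.0606 + 0.6379 = 0.6985.
θ_z = arccos(0.6985) = 45.69°.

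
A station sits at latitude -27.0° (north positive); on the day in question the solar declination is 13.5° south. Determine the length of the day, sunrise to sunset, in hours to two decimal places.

The sunset hour angle satisfies cos H_s = −tan φ tan δ = -0.1223, giving H_s = 97.02°.
Day length = 2 H_s / 15° h⁻¹ = 194.04° / 15 = 12.936 h.

12.94 hours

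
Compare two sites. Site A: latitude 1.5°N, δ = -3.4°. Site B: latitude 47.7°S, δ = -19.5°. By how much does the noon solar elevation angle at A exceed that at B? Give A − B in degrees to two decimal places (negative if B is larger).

+23.30°

A: 90° − |1.5 − (-3.4)| = 85.10°.
B: 90° − |-47.7 − (-19.5)| = 61.80°.
A − B = 85.10 − 61.80 = 23.30°.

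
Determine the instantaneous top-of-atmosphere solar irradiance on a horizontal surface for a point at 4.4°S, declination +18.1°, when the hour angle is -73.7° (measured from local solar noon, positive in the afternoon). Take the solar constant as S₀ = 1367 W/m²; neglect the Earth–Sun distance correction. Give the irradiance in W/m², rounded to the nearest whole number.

cos θ_z = sin φ sin δ + cos φ cos δ cos H = (-0.0767)(0.3107) + (0.9971)(0.9505)(0.2807) = 0.2422.
Top-of-atmosphere irradiance = S₀ cos θ_z = 1367 × 0.2422 = 331.09 W/m².

331 W/m²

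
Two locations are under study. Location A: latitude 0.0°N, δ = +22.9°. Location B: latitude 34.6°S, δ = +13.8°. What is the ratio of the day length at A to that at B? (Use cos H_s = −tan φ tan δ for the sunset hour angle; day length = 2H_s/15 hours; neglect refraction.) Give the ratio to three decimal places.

1.122

A: H_s = arccos(−tan 0.0° · tan 22.9°) = 90.00°, so 2H_s/15 = 12.0000 h.
B: H_s = arccos(−tan -34.6° · tan 13.8°) = 80.24°, so 2H_s/15 = 10.6987 h.
Ratio A/B = 12.0000 / 10.6987 = 1.1216.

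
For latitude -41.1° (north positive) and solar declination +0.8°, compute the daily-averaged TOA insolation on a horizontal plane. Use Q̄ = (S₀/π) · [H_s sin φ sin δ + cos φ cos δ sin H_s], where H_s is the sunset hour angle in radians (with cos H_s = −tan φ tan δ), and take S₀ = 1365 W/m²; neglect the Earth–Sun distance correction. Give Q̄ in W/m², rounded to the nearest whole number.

cos H_s = −tan(-41.1°) · tan(0.8°) = 0.0122, so H_s = arccos(0.0122) = 89.30°. In radians, H_s = 1.5586.
H_s sin φ sin δ = 1.5586 × -0.6574 × 0.0140 = -0.0143.
cos φ cos δ sin H_s = 0.7536 × 0.9999 × 0.9999 = 0.7534.
Q̄ = (1365/π) × (-0.0143 + 0.7534) = 434.49 × 0.7391 = 321.13 W/m².

321 W/m²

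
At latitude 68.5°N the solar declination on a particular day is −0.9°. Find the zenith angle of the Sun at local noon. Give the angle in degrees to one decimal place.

At local solar noon the hour angle is zero, so the zenith angle is |φ − δ| = |68.5° − (-0.9°)| = 69.4°.

69.4°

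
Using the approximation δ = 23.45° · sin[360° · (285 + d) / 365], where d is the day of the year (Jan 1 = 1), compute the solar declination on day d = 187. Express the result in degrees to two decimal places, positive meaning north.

360 × (285 + 187) / 365 = 465.534°; sin(465.534°) = 0.9635.
δ = 23.45 × 0.9635 = 22.594° ≈ +22.59°.

+22.59°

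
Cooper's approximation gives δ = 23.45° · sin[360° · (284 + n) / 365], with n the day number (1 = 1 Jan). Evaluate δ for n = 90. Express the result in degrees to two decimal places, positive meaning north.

360 × (284 + 90) / 365 = 368.877°; sin(368.877°) = 0.1543.
δ = 23.45 × 0.1543 = 3.618° ≈ +3.62°.

+3.62°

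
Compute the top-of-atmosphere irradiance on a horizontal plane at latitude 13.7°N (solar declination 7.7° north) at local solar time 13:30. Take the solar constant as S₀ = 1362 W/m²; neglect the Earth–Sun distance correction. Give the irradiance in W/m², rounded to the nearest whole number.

Hour angle H = 15° × (13.5 − 12) = 22.50°.
With φ = 13.7°, δ = 7.7°, H = 22.50°: sin φ sin δ = 0.0317, cos φ cos δ cos H = 0.8895, so cos θ_z = 0.9212.
Top-of-atmosphere irradiance = S₀ cos θ_z = 1362 × 0.9212 = 1254.67 W/m².

1255 W/m²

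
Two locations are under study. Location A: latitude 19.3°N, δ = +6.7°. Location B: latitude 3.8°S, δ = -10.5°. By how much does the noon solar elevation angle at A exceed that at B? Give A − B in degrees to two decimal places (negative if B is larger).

A: 90° − |19.3 − (6.7)| = 77.40°.
B: 90° − |-3.8 − (-10.5)| = 83.30°.
A − B = 77.40 − 83.30 = -5.90°.

-5.90°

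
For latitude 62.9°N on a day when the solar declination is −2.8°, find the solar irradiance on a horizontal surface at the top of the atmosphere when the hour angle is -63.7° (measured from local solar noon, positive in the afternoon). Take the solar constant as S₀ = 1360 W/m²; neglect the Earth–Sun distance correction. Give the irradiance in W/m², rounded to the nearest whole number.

215 W/m²

cos θ_z = sin(62.9°) sin(-2.8°) + cos(62.9°) cos(-2.8°) cos(-63.70°) = -0.0435 + 0.2016 = 0.1581.
Top-of-atmosphere irradiance = S₀ cos θ_z = 1360 × 0.1581 = 215.02 W/m².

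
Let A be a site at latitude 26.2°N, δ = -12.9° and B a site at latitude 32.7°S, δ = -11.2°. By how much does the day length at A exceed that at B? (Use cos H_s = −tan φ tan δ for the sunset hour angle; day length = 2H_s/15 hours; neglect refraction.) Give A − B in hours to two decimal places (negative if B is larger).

-1.84 h

A: H_s = arccos(−tan 26.2° · tan -12.9°) = 83.53°, so 2H_s/15 = 11.1373 h.
B: H_s = arccos(−tan -32.7° · tan -11.2°) = 97.30°, so 2H_s/15 = 12.9733 h.
A − B = 11.1373 − 12.9733 = -1.8360 h.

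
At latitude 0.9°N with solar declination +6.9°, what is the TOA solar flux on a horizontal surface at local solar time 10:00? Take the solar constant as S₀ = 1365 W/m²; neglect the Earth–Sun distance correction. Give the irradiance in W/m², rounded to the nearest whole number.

Hour angle H = 15° × (10 − 12) = -30.00°.
cos θ_z = sin φ sin δ + cos φ cos δ cos H = (0.0157)(0.1201) + (0.9999)(0.9928)(0.8660) = 0.8616.
Top-of-atmosphere irradiance = S₀ cos θ_z = 1365 × 0.8616 = 1176.08 W/m².

1176 W/m²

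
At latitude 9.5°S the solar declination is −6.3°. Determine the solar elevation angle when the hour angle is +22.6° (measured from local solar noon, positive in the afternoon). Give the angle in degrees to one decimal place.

67.4°

cos θ_z = sin(-9.5°) sin(-6.3°) + cos(-9.5°) cos(-6.3°) cos(22.60°) = 0.0181 + 0.9051 = 0.9232.
θ_z = arccos(0.9232) = 22.60°, so the elevation is 90° − 22.60° = 67.40°.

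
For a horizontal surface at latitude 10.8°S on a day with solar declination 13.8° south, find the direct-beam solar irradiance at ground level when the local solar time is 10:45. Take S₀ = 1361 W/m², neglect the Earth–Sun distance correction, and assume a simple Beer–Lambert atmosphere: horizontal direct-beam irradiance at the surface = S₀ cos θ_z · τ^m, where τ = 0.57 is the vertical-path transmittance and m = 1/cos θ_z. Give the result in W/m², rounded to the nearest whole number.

713 W/m²

Hour angle H = 15° × (10.75 − 12) = -18.75°.
cos θ_z = sin(-10.8°) sin(-13.8°) + cos(-10.8°) cos(-13.8°) cos(-18.75°) = 0.0447 + 0.9033 = 0.9480.
Air mass m = 1/cos θ_z = 1/0.9480 = 1.055; τ^m = 0.57^1.055 = 0.5526.
Surface direct beam = 1361 × 0.9480 × 0.5526 = 712.98 W/m².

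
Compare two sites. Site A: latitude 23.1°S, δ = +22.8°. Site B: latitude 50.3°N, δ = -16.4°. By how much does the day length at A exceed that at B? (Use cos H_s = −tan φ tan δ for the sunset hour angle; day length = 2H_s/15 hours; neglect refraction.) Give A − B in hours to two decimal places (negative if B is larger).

A: H_s = arccos(−tan -23.1° · tan 22.8°) = 79.67°, so 2H_s/15 = 10.6227 h.
B: H_s = arccos(−tan 50.3° · tan -16.4°) = 69.24°, so 2H_s/15 = 9.2320 h.
A − B = 10.6227 − 9.2320 = 1.3907 h.

+1.39 h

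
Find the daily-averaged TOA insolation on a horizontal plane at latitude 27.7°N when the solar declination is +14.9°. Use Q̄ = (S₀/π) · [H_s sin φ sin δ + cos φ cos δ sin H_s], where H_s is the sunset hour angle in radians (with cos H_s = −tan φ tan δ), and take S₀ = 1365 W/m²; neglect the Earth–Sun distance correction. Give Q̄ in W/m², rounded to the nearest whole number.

cos H_s = −tan(27.7°) · tan(14.9°) = -0.1397, so H_s = arccos(-0.1397) = 98.03°. In radians, H_s = 1.7109.
H_s sin φ sin δ = 1.7109 × 0.4648 × 0.2571 = 0.2045.
cos φ cos δ sin H_s = 0.8854 × 0.9664 × 0.9902 = 0.8473.
Q̄ = (1365/π) × (0.2045 + 0.8473) = 434.49 × 1.0518 = 457.00 W/m².

457 W/m²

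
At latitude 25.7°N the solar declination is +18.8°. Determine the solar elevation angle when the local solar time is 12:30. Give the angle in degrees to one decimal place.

Hour angle H = 15° × (12.5 − 12) = 7.50°.
cos θ_z = sin(25.7°) sin(18.8°) + cos(25.7°) cos(18.8°) cos(7.50°) = 0.1398 + 0.8457 = 0.9855.
θ_z = arccos(0.9855) = 9.77°, so the elevation is 90° − 9.77° = 80.23°.

80.2°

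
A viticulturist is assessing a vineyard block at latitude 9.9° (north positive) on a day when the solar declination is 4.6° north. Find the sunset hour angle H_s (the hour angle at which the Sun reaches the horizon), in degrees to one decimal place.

90.8°

The sunset hour angle satisfies cos H_s = −tan φ tan δ = -0.0140, giving H_s = 90.80°.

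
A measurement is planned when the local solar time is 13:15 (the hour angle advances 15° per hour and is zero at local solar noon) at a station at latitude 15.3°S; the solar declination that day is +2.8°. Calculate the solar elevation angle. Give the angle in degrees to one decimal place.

64.1°

Hour angle H = 15° × (13.25 − 12) = 18.75°.
cos θ_z = sin(-15.3°) sin(2.8°) + cos(-15.3°) cos(2.8°) cos(18.75°) = -0.0129 + 0.9123 = 0.8994.
θ_z = arccos(0.8994) = 25.92°, so the elevation is 90° − 25.92° = 64.08°.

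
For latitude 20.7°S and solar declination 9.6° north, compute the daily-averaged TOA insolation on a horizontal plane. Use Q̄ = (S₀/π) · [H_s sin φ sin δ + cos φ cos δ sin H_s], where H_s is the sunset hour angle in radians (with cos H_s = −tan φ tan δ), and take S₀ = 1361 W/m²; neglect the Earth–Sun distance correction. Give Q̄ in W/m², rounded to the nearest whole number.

360 W/m²

The sunset hour angle satisfies cos H_s = −tan φ tan δ = 0.0639, giving H_s = 86.34°. In radians, H_s = 1.5069.
H_s sin φ sin δ = 1.5069 × -0.3535 × 0.1668 = -0.0889.
cos φ cos δ sin H_s = 0.9354 × 0.9860 × 0.9980 = 0.9205.
Q̄ = (1361/π) × (-0.0889 + 0.9205) = 433.22 × 0.8316 = 360.27 W/m².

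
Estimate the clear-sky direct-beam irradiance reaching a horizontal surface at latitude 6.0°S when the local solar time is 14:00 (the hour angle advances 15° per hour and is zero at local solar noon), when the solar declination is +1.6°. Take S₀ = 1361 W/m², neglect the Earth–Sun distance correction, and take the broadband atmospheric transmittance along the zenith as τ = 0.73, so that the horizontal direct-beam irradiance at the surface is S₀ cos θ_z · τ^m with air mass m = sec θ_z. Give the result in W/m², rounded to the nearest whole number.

809 W/m²

Hour angle H = 15° × (14 − 12) = 30.00°.
cos θ_z = sin(-6.0°) sin(1.6°) + cos(-6.0°) cos(1.6°) cos(30.00°) = -0.0029 + 0.8609 = 0.8580.
Air mass m = 1/cos θ_z = 1/0.8580 = 1.166; τ^m = 0.73^1.166 = 0.6928.
Surface direct beam = 1361 × 0.8580 × 0.6928 = 809.01 W/m².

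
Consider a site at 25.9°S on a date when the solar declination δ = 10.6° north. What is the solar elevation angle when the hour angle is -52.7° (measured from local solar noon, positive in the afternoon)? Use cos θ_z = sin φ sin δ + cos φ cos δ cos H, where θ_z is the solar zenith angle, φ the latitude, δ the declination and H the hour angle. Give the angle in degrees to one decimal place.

27.1°

With φ = -25.9°, δ = 10.6°, H = -52.70°: sin φ sin δ = -0.0804, cos φ cos δ cos H = 0.5358, so cos θ_z = 0.4554.
θ_z = arccos(0.4554) = 62.91°, so the elevation is 90° − 62.91° = 27.09°.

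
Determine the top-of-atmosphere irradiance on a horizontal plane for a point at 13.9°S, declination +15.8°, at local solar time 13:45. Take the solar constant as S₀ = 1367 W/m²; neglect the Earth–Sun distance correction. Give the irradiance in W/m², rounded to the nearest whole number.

Hour angle H = 15° × (13.75 − 12) = 26.25°.
cos θ_z = sin φ sin δ + cos φ cos δ cos H = (-0.2402)(0.2723) + (0.9707)(0.9622)(0.8969) = 0.7723.
Top-of-atmosphere irradiance = S₀ cos θ_z = 1367 × 0.7723 = 1055.73 W/m².

1056 W/m²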